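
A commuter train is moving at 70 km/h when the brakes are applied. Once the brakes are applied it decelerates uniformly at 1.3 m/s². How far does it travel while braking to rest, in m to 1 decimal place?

Braking distance ≈ 145.4 m

70 km/h ÷ 3.6 = 19.4444 m/s.
Braking distance = v²/(2a) = 19.4444² / (2 × 1.300) = 378.085 / 2.600 = 145.417 m.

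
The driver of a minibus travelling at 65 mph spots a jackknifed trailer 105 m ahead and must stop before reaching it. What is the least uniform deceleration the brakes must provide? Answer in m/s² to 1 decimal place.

Required deceleration ≈ 4.0 m/s²

65 mph × 0.44704 = 29.0576 m/s.
v² = 2a·d ⇒ a = v²/(2d) = 29.0576² / (2 × 105.000) = 844.344 / 210.000 = 4.0207 m/s².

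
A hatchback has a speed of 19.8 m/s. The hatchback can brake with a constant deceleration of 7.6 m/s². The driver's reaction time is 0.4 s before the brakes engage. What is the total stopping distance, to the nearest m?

Reaction distance = v·t_r = 19.8000 × 0.4 = 7.920 m.
Braking distance = v²/(2a) = 19.8000² / (2 × 7.600) = 392.040 / 15.200 = 25.792 m.
Total = 7.920 + 25.792 = 33.712 m.

Total stopping distance ≈ 34 m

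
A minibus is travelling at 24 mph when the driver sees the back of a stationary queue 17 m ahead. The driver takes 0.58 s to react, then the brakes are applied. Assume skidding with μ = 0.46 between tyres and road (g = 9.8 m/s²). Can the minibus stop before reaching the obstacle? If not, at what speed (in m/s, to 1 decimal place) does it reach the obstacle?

24 mph × 0.44704 = 10.7290 m/s.
a = μg = 0.46 × 9.8 = 4.508 m/s².
Reaction distance = 10.7290 × 0.58 = 6.223 m.
Braking distance needed to stop: v²/(2a) = 115.111 / 9.016 = 12.767 m, so total needed = 6.223 + 12.767 = 18.990 m > 17 m — it cannot stop.
Distance remaining when braking begins: 17 − 6.223 = 10.777 m.
v² = v₀² − 2a·d = 115.111 − 2 × 4.508 × 10.777 = 17.946 m²/s².
v = √17.946 = 4.236 m/s.

No — it strikes the obstacle at 4.2 m/s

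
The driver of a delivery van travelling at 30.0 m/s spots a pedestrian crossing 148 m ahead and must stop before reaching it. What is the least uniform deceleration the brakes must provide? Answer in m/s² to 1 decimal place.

v² = 2a·d ⇒ a = v²/(2d) = 30.0000² / (2 × 148.000) = 900.000 / 296.000 = 3.0405 m/s².

Required deceleration ≈ 3.0 m/s²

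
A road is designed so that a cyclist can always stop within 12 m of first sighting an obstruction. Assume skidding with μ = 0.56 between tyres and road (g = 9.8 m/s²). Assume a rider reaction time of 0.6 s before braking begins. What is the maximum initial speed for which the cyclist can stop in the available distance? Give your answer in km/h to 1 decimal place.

Maximum speed ≈ 31.1 km/h

a = μg = 0.56 × 9.8 = 5.488 m/s².
Stopping distance: v·t_r + v²/(2a) = 12 with t_r = 0.6 s and a = 5.488 m/s².
So v² + 6.586 v − 131.71 = 0.
Positive root: v = −a·t_r + √((a·t_r)² + 2a·d) = −3.293 + √(10.844 + 131.71) = 8.6466 m/s.
8.6466 m/s × 3.6 = 31.128 km/h.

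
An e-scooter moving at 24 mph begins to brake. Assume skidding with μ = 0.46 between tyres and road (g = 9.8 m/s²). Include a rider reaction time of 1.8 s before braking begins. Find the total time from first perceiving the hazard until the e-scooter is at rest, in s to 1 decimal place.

Total time ≈ 4.2 s

24 mph × 0.44704 = 10.7290 m/s.
a = μg = 0.46 × 9.8 = 4.508 m/s².
Braking time = v/a = 10.7290 / 4.508 = 2.380 s.
Total = 1.8 + 2.380 = 4.180 s.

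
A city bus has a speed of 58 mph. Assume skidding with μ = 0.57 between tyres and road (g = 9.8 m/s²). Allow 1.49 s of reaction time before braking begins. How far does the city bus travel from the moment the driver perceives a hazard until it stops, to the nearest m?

58 mph × 0.44704 = 25.9283 m/s.
a = μg = 0.57 × 9.8 = 5.586 m/s².
Reaction distance = v·t_r = 25.9283 × 1.49 = 38.633 m.
Braking distance = v²/(2a) = 25.9283² / (2 × 5.586) = 672.277 / 11.172 = 60.175 m.
Total = 38.633 + 60.175 = 98.808 m.

Total stopping distance ≈ 99 m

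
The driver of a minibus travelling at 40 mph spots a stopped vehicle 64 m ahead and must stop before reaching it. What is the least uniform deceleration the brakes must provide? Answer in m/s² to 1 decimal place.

40 mph × 0.44704 = 17.8816 m/s.
v² = 2a·d ⇒ a = v²/(2d) = 17.8816² / (2 × 64.000) = 319.752 / 128.000 = 2.4981 m/s².

Required deceleration ≈ 2.5 m/s²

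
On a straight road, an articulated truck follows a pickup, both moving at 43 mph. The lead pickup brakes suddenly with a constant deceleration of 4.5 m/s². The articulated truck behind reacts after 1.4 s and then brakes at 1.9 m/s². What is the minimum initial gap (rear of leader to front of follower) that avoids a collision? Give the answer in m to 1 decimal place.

43 mph × 0.44704 = 19.2227 m/s.
Leader travels v²/(2a_L) = 369.512 / 9.000 = 41.057 m before stopping.
Follower covers v·t_r = 19.2227 × 1.4 = 26.912 m while reacting, then v²/(2a_F) = 369.512 / 3.800 = 97.240 m while braking, for a total of 26.912 + 97.240 = 124.152 m.
Since a_F ≤ a_L and the follower starts braking later, the follower is never slower than the leader, so the closest approach is when both have stopped.
Minimum gap = 124.152 − 41.057 = 83.095 m.

Minimum gap ≈ 83.1 m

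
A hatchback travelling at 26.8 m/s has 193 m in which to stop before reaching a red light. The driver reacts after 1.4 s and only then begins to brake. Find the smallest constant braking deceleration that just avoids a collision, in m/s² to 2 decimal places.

Distance covered during reaction = 26.8000 × 1.4 = 37.520 m.
Distance available for braking: 193 − 37.520 = 155.480 m.
v² = 2a·d ⇒ a = v²/(2d) = 26.8000² / (2 × 155.480) = 718.240 / 310.960 = 2.3098 m/s².

Required deceleration ≈ 2.31 m/s²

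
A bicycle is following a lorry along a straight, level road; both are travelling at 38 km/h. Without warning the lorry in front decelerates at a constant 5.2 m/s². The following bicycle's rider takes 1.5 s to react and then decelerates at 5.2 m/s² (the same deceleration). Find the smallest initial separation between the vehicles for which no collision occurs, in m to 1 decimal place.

Minimum gap ≈ 15.8 m

38 km/h ÷ 3.6 = 10.5556 m/s.
Leader travels v²/(2a_L) = 111.421 / 10.400 = 10.714 m before stopping.
Follower covers v·t_r = 10.5556 × 1.5 = 15.833 m while reacting, then v²/(2a_F) = 111.421 / 10.400 = 10.714 m while braking, for a total of 15.833 + 10.714 = 26.547 m.
Since a_F ≤ a_L and the follower starts braking later, the follower is never slower than the leader, so the closest approach is when both have stopped.
Minimum gap = 26.547 − 10.714 = 15.833 m.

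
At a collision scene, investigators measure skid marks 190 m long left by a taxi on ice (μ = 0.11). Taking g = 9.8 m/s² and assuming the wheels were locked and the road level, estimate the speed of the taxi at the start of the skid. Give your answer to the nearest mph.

Deceleration a = μg = 0.11 × 9.8 = 1.078 m/s².
v = √(2a·d) = √(2 × 1.078 × 190) = √409.640 = 20.2396 m/s.
= 20.2396 ÷ 0.44704 = 45.275 mph.

Initial speed ≈ 45 mph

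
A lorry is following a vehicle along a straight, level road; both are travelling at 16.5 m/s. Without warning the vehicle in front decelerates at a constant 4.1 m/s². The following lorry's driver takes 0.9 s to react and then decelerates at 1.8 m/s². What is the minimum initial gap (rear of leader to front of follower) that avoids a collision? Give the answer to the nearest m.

Minimum gap ≈ 57 m

Leader travels v²/(2a_L) = 272.250 / 8.200 = 33.201 m before stopping.
Follower covers v·t_r = 16.5000 × 0.9 = 14.850 m while reacting, then v²/(2a_F) = 272.250 / 3.600 = 75.625 m while braking, for a total of 14.850 + 75.625 = 90.475 m.
Since a_F ≤ a_L and the follower starts braking later, the follower is never slower than the leader, so the closest approach is when both have stopped.
Minimum gap = 90.475 − 33.201 = 57.274 m.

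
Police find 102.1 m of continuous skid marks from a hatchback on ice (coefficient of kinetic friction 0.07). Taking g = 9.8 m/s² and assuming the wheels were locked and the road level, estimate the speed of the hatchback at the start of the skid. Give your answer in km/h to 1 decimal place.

Initial speed ≈ 42.6 km/h

Deceleration a = μg = 0.07 × 9.8 = 0.686 m/s².
v = √(2a·d) = √(2 × 0.686 × 102.1) = √140.081 = 11.8356 m/s.
= 11.8356 × 3.6 = 42.608 km/h.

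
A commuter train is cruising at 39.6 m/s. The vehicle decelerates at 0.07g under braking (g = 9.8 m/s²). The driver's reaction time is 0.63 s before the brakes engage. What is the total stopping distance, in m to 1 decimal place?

a = 0.07 × 9.8 = 0.686 m/s².
Reaction distance = v·t_r = 39.6000 × 0.63 = 24.948 m.
Braking distance = v²/(2a) = 39.6000² / (2 × 0.686) = 1568.160 / 1.372 = 1142.974 m.
Total = 24.948 + 1142.974 = 1167.922 m.

Total stopping distance ≈ 1167.9 m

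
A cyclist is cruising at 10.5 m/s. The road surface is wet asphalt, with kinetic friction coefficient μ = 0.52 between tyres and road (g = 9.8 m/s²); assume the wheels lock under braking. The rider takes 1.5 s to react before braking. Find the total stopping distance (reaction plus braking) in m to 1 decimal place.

a = μg = 0.52 × 9.8 = 5.096 m/s².
Reaction distance = v·t_r = 10.5000 × 1.5 = 15.750 m.
Braking distance = v²/(2a) = 10.5000² / (2 × 5.096) = 110.250 / 10.192 = 10.817 m.
Total = 15.750 + 10.817 = 26.567 m.

Total stopping distance ≈ 26.6 m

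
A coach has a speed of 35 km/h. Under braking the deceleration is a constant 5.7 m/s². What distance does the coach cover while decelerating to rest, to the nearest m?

Braking distance ≈ 8 m

35 km/h ÷ 3.6 = 9.7222 m/s.
Braking distance = v²/(2a) = 9.7222² / (2 × 5.700) = 94.521 / 11.400 = 8.291 m.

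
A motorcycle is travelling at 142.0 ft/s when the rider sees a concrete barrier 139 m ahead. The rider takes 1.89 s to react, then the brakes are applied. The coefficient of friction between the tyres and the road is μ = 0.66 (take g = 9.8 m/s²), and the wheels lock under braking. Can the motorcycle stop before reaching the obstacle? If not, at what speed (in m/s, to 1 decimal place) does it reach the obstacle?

142 ft/s × 0.3048 = 43.2816 m/s.
a = μg = 0.66 × 9.8 = 6.468 m/s².
Reaction distance = 43.2816 × 1.89 = 81.802 m.
Braking distance needed to stop: v²/(2a) = 1873.297 / 12.936 = 144.813 m, so total needed = 81.802 + 144.813 = 226.615 m > 139 m — it cannot stop.
Distance remaining when braking begins: 139 − 81.802 = 57.198 m.
v² = v₀² − 2a·d = 1873.297 − 2 × 6.468 × 57.198 = 1133.384 m²/s².
v = √1133.384 = 33.666 m/s.

No — it strikes the obstacle at 33.7 m/s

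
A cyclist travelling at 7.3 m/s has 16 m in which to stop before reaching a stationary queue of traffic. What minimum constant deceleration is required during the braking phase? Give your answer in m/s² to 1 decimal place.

v² = 2a·d ⇒ a = v²/(2d) = 7.3000² / (2 × 16.000) = 53.290 / 32.000 = 1.6653 m/s².

Required deceleration ≈ 1.7 m/s²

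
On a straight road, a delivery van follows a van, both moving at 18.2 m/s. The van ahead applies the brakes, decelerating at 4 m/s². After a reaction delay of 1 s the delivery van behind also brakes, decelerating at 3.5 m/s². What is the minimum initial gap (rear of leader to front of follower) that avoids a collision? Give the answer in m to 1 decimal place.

Leader travels v²/(2a_L) = 331.240 / 8.000 = 41.405 m before stopping.
Follower covers v·t_r = 18.2000 × 1 = 18.200 m while reacting, then v²/(2a_F) = 331.240 / 7.000 = 47.320 m while braking, for a total of 18.200 + 47.320 = 65.520 m.
Since a_F ≤ a_L and the follower starts braking later, the follower is never slower than the leader, so the closest approach is when both have stopped.
Minimum gap = 65.520 − 41.405 = 24.115 m.

Minimum gap ≈ 24.1 m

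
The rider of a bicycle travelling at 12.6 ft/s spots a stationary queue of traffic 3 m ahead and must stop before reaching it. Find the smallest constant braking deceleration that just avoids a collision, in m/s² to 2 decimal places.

12.6 ft/s × 0.3048 = 3.8405 m/s.
v² = 2a·d ⇒ a = v²/(2d) = 3.8405² / (2 × 3.000) = 14.749 / 6.000 = 2.4582 m/s².

Required deceleration ≈ 2.46 m/s²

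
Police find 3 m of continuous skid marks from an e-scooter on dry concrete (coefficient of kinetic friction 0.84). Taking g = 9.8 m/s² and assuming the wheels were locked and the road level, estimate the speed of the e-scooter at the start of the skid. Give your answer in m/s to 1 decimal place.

Initial speed ≈ 7.0 m/s

Deceleration a = μg = 0.84 × 9.8 = 8.232 m/s².
v = √(2a·d) = √(2 × 8.232 × 3) = √49.392 = 7.0279 m/s.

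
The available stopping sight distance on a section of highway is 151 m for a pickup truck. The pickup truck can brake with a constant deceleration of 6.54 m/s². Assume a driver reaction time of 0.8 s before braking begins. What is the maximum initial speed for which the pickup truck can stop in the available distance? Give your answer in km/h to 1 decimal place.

Stopping distance: v·t_r + v²/(2a) = 151 with t_r = 0.8 s and a = 6.540 m/s².
So v² + 10.464 v − 1975.08 = 0.
Positive root: v = −a·t_r + √((a·t_r)² + 2a·d) = −5.232 + √(27.374 + 1975.08) = 39.5168 m/s.
39.5168 m/s × 3.6 = 142.260 km/h.

Maximum speed ≈ 142.3 km/h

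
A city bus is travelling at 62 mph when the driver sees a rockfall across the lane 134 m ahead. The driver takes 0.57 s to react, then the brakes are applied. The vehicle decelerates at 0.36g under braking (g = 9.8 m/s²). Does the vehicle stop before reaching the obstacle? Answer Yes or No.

62 mph × 0.44704 = 27.7165 m/s.
a = 0.36 × 9.8 = 3.528 m/s².
Reaction distance = 27.7165 × 0.57 = 15.798 m.
Braking distance = v²/(2a) = 768.204 / 7.056 = 108.872 m.
Total stopping distance = 15.798 + 108.872 = 124.670 m, vs 134 m available — it stops with 134 − 124.670 = 9.330 m to spare.

Yes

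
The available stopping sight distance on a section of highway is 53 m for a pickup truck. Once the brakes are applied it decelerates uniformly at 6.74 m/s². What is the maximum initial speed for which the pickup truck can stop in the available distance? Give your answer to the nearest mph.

Maximum speed ≈ 60 mph

v²/(2a) = d ⇒ v = √(2 × 6.740 × 53) = √714.44 = 26.7290 m/s.
26.7290 m/s ÷ 0.44704 = 59.791 mph.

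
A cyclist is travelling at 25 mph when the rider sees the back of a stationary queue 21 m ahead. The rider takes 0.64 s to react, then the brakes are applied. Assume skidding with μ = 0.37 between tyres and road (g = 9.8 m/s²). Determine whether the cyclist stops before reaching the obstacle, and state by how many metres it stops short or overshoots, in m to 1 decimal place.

25 mph × 0.44704 = 11.1760 m/s.
a = μg = 0.37 × 9.8 = 3.626 m/s².
Reaction distance = 11.1760 × 0.64 = 7.153 m.
Braking distance = v²/(2a) = 124.903 / 7.252 = 17.223 m.
Total stopping distance = 7.153 + 17.223 = 24.376 m, vs 21 m available — it cannot stop in time and overshoots by 24.376 − 21 = 3.376 m.

No — it overshoots by 3.4 m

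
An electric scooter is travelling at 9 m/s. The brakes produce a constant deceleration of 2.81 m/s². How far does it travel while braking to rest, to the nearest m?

Braking distance = v²/(2a) = 9.0000² / (2 × 2.810) = 81.000 / 5.620 = 14.413 m.

Braking distance ≈ 14 m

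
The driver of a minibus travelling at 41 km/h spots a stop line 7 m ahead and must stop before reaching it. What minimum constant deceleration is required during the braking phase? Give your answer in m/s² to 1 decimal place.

Required deceleration ≈ 9.3 m/s²

41 km/h ÷ 3.6 = 11.3889 m/s.
v² = 2a·d ⇒ a = v²/(2d) = 11.3889² / (2 × 7.000) = 129.707 / 14.000 = 9.2648 m/s².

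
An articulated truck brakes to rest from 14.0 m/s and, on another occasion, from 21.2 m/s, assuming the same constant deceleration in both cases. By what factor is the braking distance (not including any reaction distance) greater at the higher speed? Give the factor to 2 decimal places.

Factor ≈ 2.29

Braking distance d = v²/(2a), so with a fixed, d ∝ v².
Factor = (21.2/14.0)² = 1.5143² = 2.2931.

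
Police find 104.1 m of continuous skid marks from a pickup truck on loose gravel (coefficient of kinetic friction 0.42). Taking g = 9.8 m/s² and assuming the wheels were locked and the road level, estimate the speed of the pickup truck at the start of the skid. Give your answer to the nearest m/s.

Deceleration a = μg = 0.42 × 9.8 = 4.116 m/s².
v = √(2a·d) = √(2 × 4.116 × 104.1) = √856.951 = 29.2737 m/s.

Initial speed ≈ 29 m/s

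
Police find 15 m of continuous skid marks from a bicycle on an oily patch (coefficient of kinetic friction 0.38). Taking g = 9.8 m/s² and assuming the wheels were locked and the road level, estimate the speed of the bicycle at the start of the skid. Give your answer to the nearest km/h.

Deceleration a = μg = 0.38 × 9.8 = 3.724 m/s².
v = √(2a·d) = √(2 × 3.724 × 15) = √111.720 = 10.5698 m/s.
= 10.5698 × 3.6 = 38.051 km/h.

Initial speed ≈ 38 km/h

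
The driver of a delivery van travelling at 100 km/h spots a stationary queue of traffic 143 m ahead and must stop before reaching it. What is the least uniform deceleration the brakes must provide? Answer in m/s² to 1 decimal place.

100 km/h ÷ 3.6 = 27.7778 m/s.
v² = 2a·d ⇒ a = v²/(2d) = 27.7778² / (2 × 143.000) = 771.606 / 286.000 = 2.6979 m/s².

Required deceleration ≈ 2.7 m/s²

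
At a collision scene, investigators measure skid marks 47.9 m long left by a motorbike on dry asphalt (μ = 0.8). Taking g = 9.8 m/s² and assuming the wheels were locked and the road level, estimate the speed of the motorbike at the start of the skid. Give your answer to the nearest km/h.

Initial speed ≈ 99 km/h

Deceleration a = μg = 0.8 × 9.8 = 7.840 m/s².
v = √(2a·d) = √(2 × 7.840 × 47.9) = √751.072 = 27.4057 m/s.
= 27.4057 × 3.6 = 98.661 km/h.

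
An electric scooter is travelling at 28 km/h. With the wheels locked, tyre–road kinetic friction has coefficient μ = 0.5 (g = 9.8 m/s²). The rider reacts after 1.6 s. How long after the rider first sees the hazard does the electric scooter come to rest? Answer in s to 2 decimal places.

28 km/h ÷ 3.6 = 7.7778 m/s.
a = μg = 0.5 × 9.8 = 4.900 m/s².
Braking time = v/a = 7.7778 / 4.900 = 1.587 s.
Total = 1.6 + 1.587 = 3.187 s.

Total time ≈ 3.19 s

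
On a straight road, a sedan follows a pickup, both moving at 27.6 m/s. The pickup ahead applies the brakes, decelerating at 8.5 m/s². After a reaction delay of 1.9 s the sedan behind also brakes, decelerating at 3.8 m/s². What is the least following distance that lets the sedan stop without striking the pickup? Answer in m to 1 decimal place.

Minimum gap ≈ 107.9 m

Leader travels v²/(2a_L) = 761.760 / 17.000 = 44.809 m before stopping.
Follower covers v·t_r = 27.6000 × 1.9 = 52.440 m while reacting, then v²/(2a_F) = 761.760 / 7.600 = 100.232 m while braking, for a total of 52.440 + 100.232 = 152.672 m.
Since a_F ≤ a_L and the follower starts braking later, the follower is never slower than the leader, so the closest approach is when both have stopped.
Minimum gap = 152.672 − 44.809 = 107.863 m.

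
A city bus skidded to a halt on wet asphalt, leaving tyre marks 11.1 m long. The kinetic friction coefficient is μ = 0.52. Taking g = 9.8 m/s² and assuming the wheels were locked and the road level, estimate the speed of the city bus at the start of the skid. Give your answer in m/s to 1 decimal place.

Deceleration a = μg = 0.52 × 9.8 = 5.096 m/s².
v = √(2a·d) = √(2 × 5.096 × 11.1) = √113.131 = 10.6363 m/s.

Initial speed ≈ 10.6 m/s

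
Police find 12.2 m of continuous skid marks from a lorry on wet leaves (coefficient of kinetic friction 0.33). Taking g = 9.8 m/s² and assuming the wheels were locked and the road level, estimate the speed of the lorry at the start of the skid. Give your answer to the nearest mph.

Deceleration a = μg = 0.33 × 9.8 = 3.234 m/s².
v = √(2a·d) = √(2 × 3.234 × 12.2) = √78.910 = 8.8831 m/s.
= 8.8831 ÷ 0.44704 = 19.871 mph.

Initial speed ≈ 20 mph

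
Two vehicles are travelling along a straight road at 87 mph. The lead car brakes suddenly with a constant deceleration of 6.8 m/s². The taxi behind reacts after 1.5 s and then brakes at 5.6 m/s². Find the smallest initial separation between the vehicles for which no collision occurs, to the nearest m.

87 mph × 0.44704 = 38.8925 m/s.
Leader travels v²/(2a_L) = 1512.627 / 13.600 = 111.223 m before stopping.
Follower covers v·t_r = 38.8925 × 1.5 = 58.339 m while reacting, then v²/(2a_F) = 1512.627 / 11.200 = 135.056 m while braking, for a total of 58.339 + 135.056 = 193.395 m.
Since a_F ≤ a_L and the follower starts braking later, the follower is never slower than the leader, so the closest approach is when both have stopped.
Minimum gap = 193.395 − 111.223 = 82.172 m.

Minimum gap ≈ 82 m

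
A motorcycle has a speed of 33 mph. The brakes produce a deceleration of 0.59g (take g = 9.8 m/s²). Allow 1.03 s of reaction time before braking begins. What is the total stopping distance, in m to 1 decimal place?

33 mph × 0.44704 = 14.7523 m/s.
a = 0.59 × 9.8 = 5.782 m/s².
Reaction distance = v·t_r = 14.7523 × 1.03 = 15.195 m.
Braking distance = v²/(2a) = 14.7523² / (2 × 5.782) = 217.630 / 11.564 = 18.820 m.
Total = 15.195 + 18.820 = 34.015 m.

Total stopping distance ≈ 34.0 m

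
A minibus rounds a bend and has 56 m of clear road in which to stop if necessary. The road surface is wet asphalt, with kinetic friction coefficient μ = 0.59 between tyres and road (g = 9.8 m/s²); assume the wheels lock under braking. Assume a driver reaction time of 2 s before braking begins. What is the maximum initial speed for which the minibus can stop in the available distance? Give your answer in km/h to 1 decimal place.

Maximum speed ≈ 59.0 km/h

a = μg = 0.59 × 9.8 = 5.782 m/s².
Stopping distance: v·t_r + v²/(2a) = 56 with t_r = 2 s and a = 5.782 m/s².
So v² + 23.128 v − 647.58 = 0.
Positive root: v = −a·t_r + √((a·t_r)² + 2a·d) = −11.564 + √(133.726 + 647.58) = 16.3879 m/s.
16.3879 m/s × 3.6 = 58.996 km/h.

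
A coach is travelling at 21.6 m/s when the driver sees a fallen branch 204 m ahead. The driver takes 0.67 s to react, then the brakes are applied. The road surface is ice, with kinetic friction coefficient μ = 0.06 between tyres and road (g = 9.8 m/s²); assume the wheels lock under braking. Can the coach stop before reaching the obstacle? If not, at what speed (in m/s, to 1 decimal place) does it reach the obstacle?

a = μg = 0.06 × 9.8 = 0.588 m/s².
Reaction distance = 21.6000 × 0.67 = 14.472 m.
Braking distance needed to stop: v²/(2a) = 466.560 / 1.176 = 396.735 m, so total needed = 14.472 + 396.735 = 411.207 m > 204 m — it cannot stop.
Distance remaining when braking begins: 204 − 14.472 = 189.528 m.
v² = v₀² − 2a·d = 466.560 − 2 × 0.588 × 189.528 = 243.675 m²/s².
v = √243.675 = 15.610 m/s.

No — it strikes the obstacle at 15.6 m/s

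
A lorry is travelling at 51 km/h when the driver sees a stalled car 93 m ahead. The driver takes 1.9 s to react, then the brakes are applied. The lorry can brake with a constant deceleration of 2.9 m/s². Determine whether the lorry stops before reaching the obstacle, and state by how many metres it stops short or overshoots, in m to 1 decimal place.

Yes — it stops 31.5 m short of the obstacle

51 km/h ÷ 3.6 = 14.1667 m/s.
Reaction distance = 14.1667 × 1.9 = 26.917 m.
Braking distance = v²/(2a) = 200.695 / 5.800 = 34.603 m.
Total stopping distance = 26.917 + 34.603 = 61.520 m, vs 93 m available — it stops with 93 − 61.520 = 31.480 m to spare.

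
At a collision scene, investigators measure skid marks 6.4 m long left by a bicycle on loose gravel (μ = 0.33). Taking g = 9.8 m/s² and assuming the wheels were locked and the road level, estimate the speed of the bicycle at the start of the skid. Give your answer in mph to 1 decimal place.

Deceleration a = μg = 0.33 × 9.8 = 3.234 m/s².
v = √(2a·d) = √(2 × 3.234 × 6.4) = √41.395 = 6.4339 m/s.
= 6.4339 ÷ 0.44704 = 14.392 mph.

Initial speed ≈ 14.4 mph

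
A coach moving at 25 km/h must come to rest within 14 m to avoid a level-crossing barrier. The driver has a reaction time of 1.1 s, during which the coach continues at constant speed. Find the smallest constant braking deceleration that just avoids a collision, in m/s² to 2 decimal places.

25 km/h ÷ 3.6 = 6.9444 m/s.
Distance covered during reaction = 6.9444 × 1.1 = 7.639 m.
Distance available for braking: 14 − 7.639 = 6.361 m.
v² = 2a·d ⇒ a = v²/(2d) = 6.9444² / (2 × 6.361) = 48.225 / 12.722 = 3.7907 m/s².

Required deceleration ≈ 3.79 m/s²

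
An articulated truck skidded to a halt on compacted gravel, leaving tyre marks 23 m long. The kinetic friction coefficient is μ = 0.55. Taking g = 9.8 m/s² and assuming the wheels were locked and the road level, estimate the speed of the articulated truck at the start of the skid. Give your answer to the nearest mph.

Deceleration a = μg = 0.55 × 9.8 = 5.390 m/s².
v = √(2a·d) = √(2 × 5.390 × 23) = √247.940 = 15.7461 m/s.
= 15.7461 ÷ 0.44704 = 35.223 mph.

Initial speed ≈ 35 mph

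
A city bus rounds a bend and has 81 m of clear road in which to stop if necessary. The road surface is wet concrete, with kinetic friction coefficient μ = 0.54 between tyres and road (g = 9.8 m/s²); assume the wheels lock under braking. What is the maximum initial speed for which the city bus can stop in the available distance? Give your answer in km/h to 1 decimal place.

Maximum speed ≈ 105.4 km/h

a = μg = 0.54 × 9.8 = 5.292 m/s².
v²/(2a) = d ⇒ v = √(2 × 5.292 × 81) = √857.30 = 29.2797 m/s.
29.2797 m/s × 3.6 = 105.407 km/h.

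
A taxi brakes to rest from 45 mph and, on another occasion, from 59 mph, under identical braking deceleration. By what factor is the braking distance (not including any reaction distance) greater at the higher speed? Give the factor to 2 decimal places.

Braking distance d = v²/(2a), so with a fixed, d ∝ v².
Factor = (59/45)² = 1.3111² = 1.7190.

Factor ≈ 1.72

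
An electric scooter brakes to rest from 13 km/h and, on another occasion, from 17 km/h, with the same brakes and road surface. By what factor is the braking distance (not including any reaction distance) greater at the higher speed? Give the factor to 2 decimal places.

Factor ≈ 1.71

Braking distance d = v²/(2a), so with a fixed, d ∝ v².
Factor = (17/13)² = 1.3077² = 1.7101.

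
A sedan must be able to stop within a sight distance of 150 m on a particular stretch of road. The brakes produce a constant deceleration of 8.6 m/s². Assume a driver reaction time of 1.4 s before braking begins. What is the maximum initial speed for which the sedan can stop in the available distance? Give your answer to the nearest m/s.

Maximum speed ≈ 40 m/s

Stopping distance: v·t_r + v²/(2a) = 150 with t_r = 1.4 s and a = 8.600 m/s².
So v² + 24.080 v − 2580.00 = 0.
Positive root: v = −a·t_r + √((a·t_r)² + 2a·d) = −12.040 + √(144.962 + 2580.00) = 40.1612 m/s.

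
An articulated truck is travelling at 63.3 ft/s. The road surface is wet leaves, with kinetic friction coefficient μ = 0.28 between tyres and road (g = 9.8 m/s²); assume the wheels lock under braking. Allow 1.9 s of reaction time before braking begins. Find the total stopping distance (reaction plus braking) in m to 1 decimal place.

63.3 ft/s × 0.3048 = 19.2938 m/s.
a = μg = 0.28 × 9.8 = 2.744 m/s².
Reaction distance = v·t_r = 19.2938 × 1.9 = 36.658 m.
Braking distance = v²/(2a) = 19.2938² / (2 × 2.744) = 372.251 / 5.488 = 67.830 m.
Total = 36.658 + 67.830 = 104.488 m.

Total stopping distance ≈ 104.5 m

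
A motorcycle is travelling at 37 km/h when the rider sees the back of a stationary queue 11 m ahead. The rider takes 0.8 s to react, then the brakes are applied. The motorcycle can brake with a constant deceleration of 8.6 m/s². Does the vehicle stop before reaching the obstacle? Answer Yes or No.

No

37 km/h ÷ 3.6 = 10.2778 m/s.
Reaction distance = 10.2778 × 0.8 = 8.222 m.
Braking distance = v²/(2a) = 105.633 / 17.200 = 6.141 m.
Total stopping distance = 8.222 + 6.141 = 14.363 m, vs 11 m available — it cannot stop in time and overshoots by 14.363 − 11 = 3.363 m.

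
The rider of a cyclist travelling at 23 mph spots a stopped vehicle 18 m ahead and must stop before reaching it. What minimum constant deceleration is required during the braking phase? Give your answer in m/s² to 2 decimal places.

Required deceleration ≈ 2.94 m/s²

23 mph × 0.44704 = 10.2819 m/s.
v² = 2a·d ⇒ a = v²/(2d) = 10.2819² / (2 × 18.000) = 105.717 / 36.000 = 2.9366 m/s².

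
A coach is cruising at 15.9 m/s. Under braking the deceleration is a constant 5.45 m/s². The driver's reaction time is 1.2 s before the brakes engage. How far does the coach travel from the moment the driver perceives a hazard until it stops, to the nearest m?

Reaction distance = v·t_r = 15.9000 × 1.2 = 19.080 m.
Braking distance = v²/(2a) = 15.9000² / (2 × 5.450) = 252.810 / 10.900 = 23.194 m.
Total = 19.080 + 23.194 = 42.274 m.

Total stopping distance ≈ 42 m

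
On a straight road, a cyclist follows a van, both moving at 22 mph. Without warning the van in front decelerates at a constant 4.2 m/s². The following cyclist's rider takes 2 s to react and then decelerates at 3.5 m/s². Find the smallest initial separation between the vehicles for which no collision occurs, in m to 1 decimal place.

22 mph × 0.44704 = 9.8349 m/s.
Leader travels v²/(2a_L) = 96.725 / 8.400 = 11.515 m before stopping.
Follower covers v·t_r = 9.8349 × 2 = 19.670 m while reacting, then v²/(2a_F) = 96.725 / 7.000 = 13.818 m while braking, for a total of 19.670 + 13.818 = 33.488 m.
Since a_F ≤ a_L and the follower starts braking later, the follower is never slower than the leader, so the closest approach is when both have stopped.
Minimum gap = 33.488 − 11.515 = 21.973 m.

Minimum gap ≈ 22.0 m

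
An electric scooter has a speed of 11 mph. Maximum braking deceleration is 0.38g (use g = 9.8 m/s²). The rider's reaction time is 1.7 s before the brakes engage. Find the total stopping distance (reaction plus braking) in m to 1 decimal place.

Total stopping distance ≈ 11.6 m

11 mph × 0.44704 = 4.9174 m/s.
a = 0.38 × 9.8 = 3.724 m/s².
Reaction distance = v·t_r = 4.9174 × 1.7 = 8.360 m.
Braking distance = v²/(2a) = 4.9174² / (2 × 3.724) = 24.181 / 7.448 = 3.247 m.
Total = 8.360 + 3.247 = 11.607 m.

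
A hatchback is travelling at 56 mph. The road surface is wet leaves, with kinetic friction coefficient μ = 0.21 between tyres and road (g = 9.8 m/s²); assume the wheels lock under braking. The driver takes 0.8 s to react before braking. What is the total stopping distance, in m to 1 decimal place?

Total stopping distance ≈ 172.3 m

56 mph × 0.44704 = 25.0342 m/s.
a = μg = 0.21 × 9.8 = 2.058 m/s².
Reaction distance = v·t_r = 25.0342 × 0.8 = 20.027 m.
Braking distance = v²/(2a) = 25.0342² / (2 × 2.058) = 626.711 / 4.116 = 152.262 m.
Total = 20.027 + 152.262 = 172.289 m.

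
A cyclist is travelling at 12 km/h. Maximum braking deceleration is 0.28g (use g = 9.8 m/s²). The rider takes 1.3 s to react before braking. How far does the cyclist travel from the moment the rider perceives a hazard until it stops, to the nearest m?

12 km/h ÷ 3.6 = 3.3333 m/s.
a = 0.28 × 9.8 = 2.744 m/s².
Reaction distance = v·t_r = 3.3333 × 1.3 = 4.333 m.
Braking distance = v²/(2a) = 3.3333² / (2 × 2.744) = 11.111 / 5.488 = 2.025 m.
Total = 4.333 + 2.025 = 6.358 m.

Total stopping distance ≈ 6 m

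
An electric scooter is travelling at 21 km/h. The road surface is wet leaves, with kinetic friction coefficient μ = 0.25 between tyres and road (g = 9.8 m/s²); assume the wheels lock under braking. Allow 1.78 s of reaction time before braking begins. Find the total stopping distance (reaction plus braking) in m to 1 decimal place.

Total stopping distance ≈ 17.3 m

21 km/h ÷ 3.6 = 5.8333 m/s.
a = μg = 0.25 × 9.8 = 2.450 m/s².
Reaction distance = v·t_r = 5.8333 × 1.78 = 10.383 m.
Braking distance = v²/(2a) = 5.8333² / (2 × 2.450) = 34.027 / 4.900 = 6.944 m.
Total = 10.383 + 6.944 = 17.327 m.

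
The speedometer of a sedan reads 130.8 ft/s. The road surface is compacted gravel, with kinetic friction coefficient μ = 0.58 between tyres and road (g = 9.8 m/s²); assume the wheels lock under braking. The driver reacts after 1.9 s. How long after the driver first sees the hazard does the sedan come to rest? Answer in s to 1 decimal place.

Total time ≈ 8.9 s

130.8 ft/s × 0.3048 = 39.8678 m/s.
a = μg = 0.58 × 9.8 = 5.684 m/s².
Braking time = v/a = 39.8678 / 5.684 = 7.014 s.
Total = 1.9 + 7.014 = 8.914 s.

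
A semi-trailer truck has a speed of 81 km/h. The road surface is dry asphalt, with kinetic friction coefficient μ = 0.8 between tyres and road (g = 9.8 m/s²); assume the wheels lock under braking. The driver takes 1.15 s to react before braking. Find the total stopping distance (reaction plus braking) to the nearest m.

Total stopping distance ≈ 58 m

81 km/h ÷ 3.6 = 22.5000 m/s.
a = μg = 0.8 × 9.8 = 7.840 m/s².
Reaction distance = v·t_r = 22.5000 × 1.15 = 25.875 m.
Braking distance = v²/(2a) = 22.5000² / (2 × 7.840) = 506.250 / 15.680 = 32.286 m.
Total = 25.875 + 32.286 = 58.161 m.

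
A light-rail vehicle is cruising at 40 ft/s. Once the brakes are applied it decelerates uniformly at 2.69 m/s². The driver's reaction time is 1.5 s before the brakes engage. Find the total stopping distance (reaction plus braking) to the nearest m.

40 ft/s × 0.3048 = 12.1920 m/s.
Reaction distance = v·t_r = 12.1920 × 1.5 = 18.288 m.
Braking distance = v²/(2a) = 12.1920² / (2 × 2.690) = 148.645 / 5.380 = 27.629 m.
Total = 18.288 + 27.629 = 45.917 m.

Total stopping distance ≈ 46 m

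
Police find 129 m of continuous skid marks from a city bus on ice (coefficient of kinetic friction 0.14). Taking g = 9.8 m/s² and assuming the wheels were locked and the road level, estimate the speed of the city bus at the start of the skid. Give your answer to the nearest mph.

Deceleration a = μg = 0.14 × 9.8 = 1.372 m/s².
v = √(2a·d) = √(2 × 1.372 × 129) = √353.976 = 18.8142 m/s.
= 18.8142 ÷ 0.44704 = 42.086 mph.

Initial speed ≈ 42 mph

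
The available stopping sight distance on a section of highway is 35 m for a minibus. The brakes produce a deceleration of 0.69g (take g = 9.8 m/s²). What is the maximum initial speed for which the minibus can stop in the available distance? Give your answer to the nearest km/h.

Maximum speed ≈ 78 km/h

a = 0.69 × 9.8 = 6.762 m/s².
v²/(2a) = d ⇒ v = √(2 × 6.762 × 35) = √473.34 = 21.7564 m/s.
21.7564 m/s × 3.6 = 78.323 km/h.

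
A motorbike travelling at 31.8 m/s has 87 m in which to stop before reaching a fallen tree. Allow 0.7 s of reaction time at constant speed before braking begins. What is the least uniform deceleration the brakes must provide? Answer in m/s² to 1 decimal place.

Distance covered during reaction = 31.8000 × 0.7 = 22.260 m.
Distance available for braking: 87 − 22.260 = 64.740 m.
v² = 2a·d ⇒ a = v²/(2d) = 31.8000² / (2 × 64.740) = 1011.240 / 129.480 = 7.8100 m/s².

Required deceleration ≈ 7.8 m/s²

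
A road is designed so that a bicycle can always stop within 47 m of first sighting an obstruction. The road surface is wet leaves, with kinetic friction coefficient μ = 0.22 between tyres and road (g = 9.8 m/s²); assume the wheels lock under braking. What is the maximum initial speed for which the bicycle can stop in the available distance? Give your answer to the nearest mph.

a = μg = 0.22 × 9.8 = 2.156 m/s².
v²/(2a) = d ⇒ v = √(2 × 2.156 × 47) = √202.66 = 14.2359 m/s.
14.2359 m/s ÷ 0.44704 = 31.845 mph.

Maximum speed ≈ 32 mph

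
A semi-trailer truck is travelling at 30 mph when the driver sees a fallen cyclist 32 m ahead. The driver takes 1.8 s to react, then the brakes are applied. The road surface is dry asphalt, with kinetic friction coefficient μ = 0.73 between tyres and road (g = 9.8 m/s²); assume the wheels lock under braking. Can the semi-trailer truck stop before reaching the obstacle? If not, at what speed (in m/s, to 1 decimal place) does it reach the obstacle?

No — it strikes the obstacle at 8.2 m/s

30 mph × 0.44704 = 13.4112 m/s.
a = μg = 0.73 × 9.8 = 7.154 m/s².
Reaction distance = 13.4112 × 1.8 = 24.140 m.
Braking distance needed to stop: v²/(2a) = 179.860 / 14.308 = 12.571 m, so total needed = 24.140 + 12.571 = 36.711 m > 32 m — it cannot stop.
Distance remaining when braking begins: 32 − 24.140 = 7.860 m.
v² = v₀² − 2a·d = 179.860 − 2 × 7.154 × 7.860 = 67.399 m²/s².
v = √67.399 = 8.210 m/s.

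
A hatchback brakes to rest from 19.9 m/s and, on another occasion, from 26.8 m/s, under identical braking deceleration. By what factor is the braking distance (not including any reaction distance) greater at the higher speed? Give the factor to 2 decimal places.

Braking distance d = v²/(2a), so with a fixed, d ∝ v².
Factor = (26.8/19.9)² = 1.3467² = 1.8136.

Factor ≈ 1.81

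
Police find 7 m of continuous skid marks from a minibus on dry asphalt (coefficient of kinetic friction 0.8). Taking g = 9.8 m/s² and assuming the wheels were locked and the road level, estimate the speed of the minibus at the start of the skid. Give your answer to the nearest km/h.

Initial speed ≈ 38 km/h

Deceleration a = μg = 0.8 × 9.8 = 7.840 m/s².
v = √(2a·d) = √(2 × 7.840 × 7) = √109.760 = 10.4766 m/s.
= 10.4766 × 3.6 = 37.716 km/h.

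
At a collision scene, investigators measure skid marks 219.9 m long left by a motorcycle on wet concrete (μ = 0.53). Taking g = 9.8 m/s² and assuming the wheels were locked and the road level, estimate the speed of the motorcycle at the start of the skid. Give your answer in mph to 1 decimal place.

Deceleration a = μg = 0.53 × 9.8 = 5.194 m/s².
v = √(2a·d) = √(2 × 5.194 × 219.9) = √2284.321 = 47.7946 m/s.
= 47.7946 ÷ 0.44704 = 106.913 mph.

Initial speed ≈ 106.9 mph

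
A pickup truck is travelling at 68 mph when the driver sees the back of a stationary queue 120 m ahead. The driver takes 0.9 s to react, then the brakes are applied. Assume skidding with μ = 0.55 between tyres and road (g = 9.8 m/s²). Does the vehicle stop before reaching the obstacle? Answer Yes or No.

68 mph × 0.44704 = 30.3987 m/s.
a = μg = 0.55 × 9.8 = 5.390 m/s².
Reaction distance = 30.3987 × 0.9 = 27.359 m.
Braking distance = v²/(2a) = 924.081 / 10.780 = 85.722 m.
Total stopping distance = 27.359 + 85.722 = 113.081 m, vs 120 m available — it stops with 120 − 113.081 = 6.919 m to spare.

Yes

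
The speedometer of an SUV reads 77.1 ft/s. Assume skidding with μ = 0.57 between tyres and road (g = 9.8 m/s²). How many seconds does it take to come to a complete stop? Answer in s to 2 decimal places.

77.1 ft/s × 0.3048 = 23.5001 m/s.
a = μg = 0.57 × 9.8 = 5.586 m/s².
Braking time = v/a = 23.5001 / 5.586 = 4.207 s.

Braking time ≈ 4.21 s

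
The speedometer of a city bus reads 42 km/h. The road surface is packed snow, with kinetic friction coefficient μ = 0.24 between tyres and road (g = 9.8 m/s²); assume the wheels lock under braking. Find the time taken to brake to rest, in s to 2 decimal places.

42 km/h ÷ 3.6 = 11.6667 m/s.
a = μg = 0.24 × 9.8 = 2.352 m/s².
Braking time = v/a = 11.6667 / 2.352 = 4.960 s.

Braking time ≈ 4.96 s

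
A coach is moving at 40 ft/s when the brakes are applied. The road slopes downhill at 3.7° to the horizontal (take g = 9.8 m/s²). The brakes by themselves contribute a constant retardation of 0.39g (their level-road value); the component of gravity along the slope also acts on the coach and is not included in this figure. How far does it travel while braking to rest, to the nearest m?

40 ft/s × 0.3048 = 12.1920 m/s.
a = 0.39 × 9.8 = 3.822 m/s².
Gravity along the downhill slope reduces the braking deceleration: a_eff = 3.822 − 9.8·sin 3.7° = 3.822 − 0.632 = 3.190 m/s².
Braking distance = v²/(2a) = 12.1920² / (2 × 3.190) = 148.645 / 6.380 = 23.299 m.

Braking distance ≈ 23 m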